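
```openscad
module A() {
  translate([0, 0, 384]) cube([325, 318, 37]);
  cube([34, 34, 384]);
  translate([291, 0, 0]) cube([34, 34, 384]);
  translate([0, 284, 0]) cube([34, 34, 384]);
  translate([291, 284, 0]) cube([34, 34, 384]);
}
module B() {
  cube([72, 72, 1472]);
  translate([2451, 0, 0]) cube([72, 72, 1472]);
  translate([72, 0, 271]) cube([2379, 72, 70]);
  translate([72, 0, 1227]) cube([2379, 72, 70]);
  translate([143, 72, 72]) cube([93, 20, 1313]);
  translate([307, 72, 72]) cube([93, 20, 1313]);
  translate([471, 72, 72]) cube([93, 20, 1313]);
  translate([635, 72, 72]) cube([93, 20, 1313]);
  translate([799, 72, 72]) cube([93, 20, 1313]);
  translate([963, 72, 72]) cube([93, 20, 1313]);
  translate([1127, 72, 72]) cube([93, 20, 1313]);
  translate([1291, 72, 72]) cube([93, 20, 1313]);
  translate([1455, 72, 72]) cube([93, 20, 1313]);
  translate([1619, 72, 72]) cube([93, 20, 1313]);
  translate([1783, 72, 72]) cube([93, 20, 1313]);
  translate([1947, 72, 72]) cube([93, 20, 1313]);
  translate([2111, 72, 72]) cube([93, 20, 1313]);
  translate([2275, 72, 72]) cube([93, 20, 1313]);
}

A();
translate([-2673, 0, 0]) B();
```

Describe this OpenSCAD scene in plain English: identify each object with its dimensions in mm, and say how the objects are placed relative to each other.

A is a four-legged stool. The seat is 325×318 mm, 37 mm thick, top at z = 421 mm. It stands on four square legs, each 34×34 mm in cross-section, from z = 0 to the seat underside, each flush with a corner of the seat.

B is a fence section. Two 72×72 mm posts, 1472 mm tall, stand on the floor with a clear span of 2379 mm between their inner faces. Two horizontal rails of 72×70 mm section span the gap between the posts with their undersides at z = 271 mm and z = 1227 mm, flush with the posts' −y face. 14 pickets, each 93 mm wide, 20 mm thick and 1313 mm tall, are fixed to the +y face of the rails with their bottoms at z = 72 mm, evenly spaced across the span with equal gaps (rounded down to the nearest mm) at the −x end and between each pair — any rounding remainder accumulates at the +x end.

The fence section is on the floor beside the stool on its −x side.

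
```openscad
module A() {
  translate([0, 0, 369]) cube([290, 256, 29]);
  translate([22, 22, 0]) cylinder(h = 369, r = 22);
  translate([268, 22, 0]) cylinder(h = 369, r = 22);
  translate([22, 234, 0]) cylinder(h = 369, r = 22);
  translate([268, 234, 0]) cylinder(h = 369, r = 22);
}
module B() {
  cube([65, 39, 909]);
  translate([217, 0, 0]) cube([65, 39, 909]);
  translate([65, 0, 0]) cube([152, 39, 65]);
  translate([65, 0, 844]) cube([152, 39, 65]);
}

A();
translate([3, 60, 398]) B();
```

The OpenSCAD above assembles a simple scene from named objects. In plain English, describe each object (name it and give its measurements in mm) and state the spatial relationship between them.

A is a four-legged stool. The seat is a 290×256×29 mm slab whose top surface is at z = 398 mm; four round legs, each 44 mm in diameter, run from the floor (z = 0) to the underside of the seat, each leg's axis is inset half a diameter from the nearest pair of seat edges (so the leg's bounding box is flush with the corner).

B is a rectangular picture frame lying in the x–z plane (depth along y). The opening is 152 mm wide (x) by 779 mm tall (z), surrounded by a border 65 mm wide on all four sides. The frame is 39 mm deep and is made of two full-height vertical stiles with two horizontal rails fitted between them.

The picture frame is on top of the stool.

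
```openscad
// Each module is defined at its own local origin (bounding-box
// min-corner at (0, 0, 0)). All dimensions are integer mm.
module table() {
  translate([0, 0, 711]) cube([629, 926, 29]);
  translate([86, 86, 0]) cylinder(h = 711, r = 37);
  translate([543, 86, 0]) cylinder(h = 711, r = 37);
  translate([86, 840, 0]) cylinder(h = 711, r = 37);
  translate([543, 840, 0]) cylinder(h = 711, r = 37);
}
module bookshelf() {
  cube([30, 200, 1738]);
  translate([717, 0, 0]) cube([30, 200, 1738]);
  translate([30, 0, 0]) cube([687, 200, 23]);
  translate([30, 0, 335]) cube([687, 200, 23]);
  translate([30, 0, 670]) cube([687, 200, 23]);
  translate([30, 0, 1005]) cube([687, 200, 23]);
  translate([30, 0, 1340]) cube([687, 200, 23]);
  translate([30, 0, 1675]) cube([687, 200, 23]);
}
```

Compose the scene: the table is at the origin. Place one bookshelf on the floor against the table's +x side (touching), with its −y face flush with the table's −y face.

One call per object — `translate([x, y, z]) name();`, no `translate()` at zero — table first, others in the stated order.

table();
translate([629, 0, 0]) bookshelf();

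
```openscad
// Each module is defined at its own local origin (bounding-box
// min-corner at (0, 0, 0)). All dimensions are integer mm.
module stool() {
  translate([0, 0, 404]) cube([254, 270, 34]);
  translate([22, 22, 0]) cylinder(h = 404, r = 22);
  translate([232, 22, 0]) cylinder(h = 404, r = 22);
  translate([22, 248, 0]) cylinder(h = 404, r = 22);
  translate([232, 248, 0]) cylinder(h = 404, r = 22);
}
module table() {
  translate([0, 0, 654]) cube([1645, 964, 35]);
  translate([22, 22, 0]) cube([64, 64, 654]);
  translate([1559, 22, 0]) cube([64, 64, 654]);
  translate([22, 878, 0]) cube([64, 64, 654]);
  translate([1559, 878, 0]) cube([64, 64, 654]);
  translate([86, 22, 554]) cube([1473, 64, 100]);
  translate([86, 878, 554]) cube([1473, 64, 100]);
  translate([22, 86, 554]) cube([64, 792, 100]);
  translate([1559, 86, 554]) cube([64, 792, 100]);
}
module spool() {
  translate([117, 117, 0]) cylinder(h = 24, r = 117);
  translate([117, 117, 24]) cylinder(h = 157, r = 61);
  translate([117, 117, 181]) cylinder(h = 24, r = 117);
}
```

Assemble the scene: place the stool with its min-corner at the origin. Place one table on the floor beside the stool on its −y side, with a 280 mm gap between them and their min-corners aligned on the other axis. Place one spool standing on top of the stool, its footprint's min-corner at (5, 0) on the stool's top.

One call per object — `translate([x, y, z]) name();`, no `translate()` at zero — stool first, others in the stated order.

stool();
translate([0, -1244, 0]) table();
translate([5, 0, 438]) spool();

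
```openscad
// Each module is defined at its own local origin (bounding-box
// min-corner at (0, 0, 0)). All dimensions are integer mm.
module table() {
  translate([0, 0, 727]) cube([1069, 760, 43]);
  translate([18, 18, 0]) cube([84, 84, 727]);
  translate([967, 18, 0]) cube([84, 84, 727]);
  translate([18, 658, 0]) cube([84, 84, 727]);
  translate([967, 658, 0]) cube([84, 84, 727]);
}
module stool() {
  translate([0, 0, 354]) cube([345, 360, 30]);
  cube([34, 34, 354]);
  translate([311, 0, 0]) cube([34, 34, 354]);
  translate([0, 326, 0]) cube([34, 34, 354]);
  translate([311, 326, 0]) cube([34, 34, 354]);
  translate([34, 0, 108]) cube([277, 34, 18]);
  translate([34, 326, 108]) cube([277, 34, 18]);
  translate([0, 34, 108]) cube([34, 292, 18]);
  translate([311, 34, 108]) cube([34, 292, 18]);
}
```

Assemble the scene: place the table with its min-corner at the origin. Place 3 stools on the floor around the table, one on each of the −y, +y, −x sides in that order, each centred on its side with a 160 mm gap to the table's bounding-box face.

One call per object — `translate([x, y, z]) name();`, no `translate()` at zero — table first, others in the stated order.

table();
translate([362, -520, 0]) stool();
translate([362, 920, 0]) stool();
translate([-505, 200, 0]) stool();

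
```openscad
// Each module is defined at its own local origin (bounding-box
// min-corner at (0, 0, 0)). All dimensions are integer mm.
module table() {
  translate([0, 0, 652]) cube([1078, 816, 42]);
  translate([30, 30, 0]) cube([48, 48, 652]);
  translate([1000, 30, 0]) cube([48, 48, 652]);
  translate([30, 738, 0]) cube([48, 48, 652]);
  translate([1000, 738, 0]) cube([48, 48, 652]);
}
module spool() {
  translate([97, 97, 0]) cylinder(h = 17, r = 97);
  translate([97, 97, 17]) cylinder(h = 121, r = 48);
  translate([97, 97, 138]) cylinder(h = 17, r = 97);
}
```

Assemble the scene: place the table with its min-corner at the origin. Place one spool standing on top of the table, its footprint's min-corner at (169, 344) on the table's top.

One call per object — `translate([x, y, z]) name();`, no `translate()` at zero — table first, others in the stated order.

table();
translate([169, 344, 694]) spool();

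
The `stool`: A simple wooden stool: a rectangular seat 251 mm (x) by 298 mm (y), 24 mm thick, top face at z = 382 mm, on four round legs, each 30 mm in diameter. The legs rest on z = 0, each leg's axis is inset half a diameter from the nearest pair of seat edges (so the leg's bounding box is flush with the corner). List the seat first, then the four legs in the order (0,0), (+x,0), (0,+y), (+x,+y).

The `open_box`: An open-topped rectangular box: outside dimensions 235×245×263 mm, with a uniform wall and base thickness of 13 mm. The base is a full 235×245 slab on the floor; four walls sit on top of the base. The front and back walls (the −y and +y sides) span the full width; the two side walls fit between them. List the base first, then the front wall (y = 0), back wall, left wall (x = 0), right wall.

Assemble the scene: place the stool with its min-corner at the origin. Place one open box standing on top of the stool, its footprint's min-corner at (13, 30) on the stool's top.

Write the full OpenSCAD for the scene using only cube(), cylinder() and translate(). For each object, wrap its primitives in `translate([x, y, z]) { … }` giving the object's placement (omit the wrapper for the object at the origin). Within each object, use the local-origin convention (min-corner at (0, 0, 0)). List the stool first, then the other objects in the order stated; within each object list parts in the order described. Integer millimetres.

translate([0, 0, 358]) cube([251, 298, 24]);
translate([15, 15, 0]) cylinder(h = 358, r = 15);
translate([236, 15, 0]) cylinder(h = 358, r = 15);
translate([15, 283, 0]) cylinder(h = 358, r = 15);
translate([236, 283, 0]) cylinder(h = 358, r = 15);
translate([13, 30, 382]) {
  cube([235, 245, 13]);
  translate([0, 0, 13]) cube([235, 13, 250]);
  translate([0, 232, 13]) cube([235, 13, 250]);
  translate([0, 13, 13]) cube([13, 219, 250]);
  translate([222, 13, 13]) cube([13, 219, 250]);
}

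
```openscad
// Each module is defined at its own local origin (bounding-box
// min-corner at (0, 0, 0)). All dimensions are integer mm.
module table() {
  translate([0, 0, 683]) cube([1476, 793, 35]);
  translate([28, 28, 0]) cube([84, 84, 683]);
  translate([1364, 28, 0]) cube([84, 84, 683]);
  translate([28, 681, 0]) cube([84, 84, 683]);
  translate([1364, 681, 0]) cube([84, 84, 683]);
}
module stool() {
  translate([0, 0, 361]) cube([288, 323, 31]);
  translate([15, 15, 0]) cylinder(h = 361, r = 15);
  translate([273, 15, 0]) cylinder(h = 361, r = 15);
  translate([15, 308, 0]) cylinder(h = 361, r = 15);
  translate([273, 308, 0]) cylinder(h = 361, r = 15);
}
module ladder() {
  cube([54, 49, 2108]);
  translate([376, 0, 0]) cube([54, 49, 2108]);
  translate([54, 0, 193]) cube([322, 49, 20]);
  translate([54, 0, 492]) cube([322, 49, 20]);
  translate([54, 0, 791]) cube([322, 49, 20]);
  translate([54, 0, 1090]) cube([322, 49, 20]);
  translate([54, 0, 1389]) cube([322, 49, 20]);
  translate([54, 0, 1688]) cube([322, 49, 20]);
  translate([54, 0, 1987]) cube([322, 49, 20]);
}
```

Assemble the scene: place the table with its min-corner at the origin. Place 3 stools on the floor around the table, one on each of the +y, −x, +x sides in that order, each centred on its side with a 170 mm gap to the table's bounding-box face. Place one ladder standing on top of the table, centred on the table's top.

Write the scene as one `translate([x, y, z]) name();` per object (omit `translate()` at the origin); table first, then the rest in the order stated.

table();
translate([594, 963, 0]) stool();
translate([-458, 235, 0]) stool();
translate([1646, 235, 0]) stool();
translate([523, 372, 718]) ladder();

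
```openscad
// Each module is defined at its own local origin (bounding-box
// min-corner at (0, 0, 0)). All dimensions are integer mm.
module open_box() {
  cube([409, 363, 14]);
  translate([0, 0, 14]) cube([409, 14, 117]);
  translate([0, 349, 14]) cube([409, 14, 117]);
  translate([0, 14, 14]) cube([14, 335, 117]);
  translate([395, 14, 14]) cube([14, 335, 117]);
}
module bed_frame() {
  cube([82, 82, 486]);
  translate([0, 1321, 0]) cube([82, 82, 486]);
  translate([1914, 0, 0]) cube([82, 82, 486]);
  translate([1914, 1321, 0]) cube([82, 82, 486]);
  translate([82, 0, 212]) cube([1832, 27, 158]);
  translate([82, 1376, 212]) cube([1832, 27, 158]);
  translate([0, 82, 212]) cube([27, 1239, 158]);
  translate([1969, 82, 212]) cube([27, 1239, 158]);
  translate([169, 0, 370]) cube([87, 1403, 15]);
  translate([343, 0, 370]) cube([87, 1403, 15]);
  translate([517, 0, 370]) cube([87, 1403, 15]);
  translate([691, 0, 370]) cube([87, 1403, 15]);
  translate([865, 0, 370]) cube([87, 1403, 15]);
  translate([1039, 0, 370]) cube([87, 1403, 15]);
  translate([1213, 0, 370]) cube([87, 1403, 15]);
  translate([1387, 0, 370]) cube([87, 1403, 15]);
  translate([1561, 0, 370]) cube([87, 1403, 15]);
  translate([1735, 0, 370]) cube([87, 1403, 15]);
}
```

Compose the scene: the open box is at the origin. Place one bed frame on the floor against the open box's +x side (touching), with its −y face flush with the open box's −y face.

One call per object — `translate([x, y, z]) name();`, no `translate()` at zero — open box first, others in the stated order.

open_box();
translate([409, 0, 0]) bed_frame();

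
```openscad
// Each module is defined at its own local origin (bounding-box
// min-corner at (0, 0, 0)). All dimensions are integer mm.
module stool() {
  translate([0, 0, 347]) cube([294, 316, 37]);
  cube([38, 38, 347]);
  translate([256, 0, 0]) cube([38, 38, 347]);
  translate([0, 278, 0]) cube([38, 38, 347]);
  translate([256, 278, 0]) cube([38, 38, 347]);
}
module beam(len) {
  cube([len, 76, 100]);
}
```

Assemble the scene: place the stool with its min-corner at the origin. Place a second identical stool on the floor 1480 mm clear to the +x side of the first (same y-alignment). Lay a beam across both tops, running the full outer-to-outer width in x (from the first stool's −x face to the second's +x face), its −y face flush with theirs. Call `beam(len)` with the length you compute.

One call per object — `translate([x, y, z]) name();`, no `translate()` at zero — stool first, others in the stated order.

stool();
translate([1774, 0, 0]) stool();
translate([0, 0, 384]) beam(2068);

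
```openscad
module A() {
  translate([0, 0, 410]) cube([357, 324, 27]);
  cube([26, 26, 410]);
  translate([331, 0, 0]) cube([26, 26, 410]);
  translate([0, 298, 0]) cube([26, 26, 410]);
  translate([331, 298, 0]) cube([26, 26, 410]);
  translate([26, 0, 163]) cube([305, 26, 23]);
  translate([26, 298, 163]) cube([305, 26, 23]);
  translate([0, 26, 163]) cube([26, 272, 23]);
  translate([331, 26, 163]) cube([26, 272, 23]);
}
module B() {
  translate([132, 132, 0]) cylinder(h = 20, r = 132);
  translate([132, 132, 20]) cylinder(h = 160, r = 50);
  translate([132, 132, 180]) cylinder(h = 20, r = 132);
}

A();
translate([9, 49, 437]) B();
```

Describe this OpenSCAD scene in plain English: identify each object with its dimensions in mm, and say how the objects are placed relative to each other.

A is a four-legged stool. The seat is a 357×324×27 mm slab whose top surface is at z = 437 mm; four square legs, each 26×26 mm in cross-section, run from the floor (z = 0) to the underside of the seat, each flush with a corner of the seat. Four stretchers, 26 mm wide and 23 mm tall, connect adjacent legs with their undersides at z = 163 mm, each running between the inner faces of the legs it joins and aligned with the legs' outer faces on the other axis.

B is a spool: two coaxial disc flanges of radius 132 mm and thickness 20 mm, joined by a core cylinder of radius 50 mm and height 160 mm. The lower flange rests on z = 0 and the three cylinders share a vertical axis.

The spool is on top of the stool.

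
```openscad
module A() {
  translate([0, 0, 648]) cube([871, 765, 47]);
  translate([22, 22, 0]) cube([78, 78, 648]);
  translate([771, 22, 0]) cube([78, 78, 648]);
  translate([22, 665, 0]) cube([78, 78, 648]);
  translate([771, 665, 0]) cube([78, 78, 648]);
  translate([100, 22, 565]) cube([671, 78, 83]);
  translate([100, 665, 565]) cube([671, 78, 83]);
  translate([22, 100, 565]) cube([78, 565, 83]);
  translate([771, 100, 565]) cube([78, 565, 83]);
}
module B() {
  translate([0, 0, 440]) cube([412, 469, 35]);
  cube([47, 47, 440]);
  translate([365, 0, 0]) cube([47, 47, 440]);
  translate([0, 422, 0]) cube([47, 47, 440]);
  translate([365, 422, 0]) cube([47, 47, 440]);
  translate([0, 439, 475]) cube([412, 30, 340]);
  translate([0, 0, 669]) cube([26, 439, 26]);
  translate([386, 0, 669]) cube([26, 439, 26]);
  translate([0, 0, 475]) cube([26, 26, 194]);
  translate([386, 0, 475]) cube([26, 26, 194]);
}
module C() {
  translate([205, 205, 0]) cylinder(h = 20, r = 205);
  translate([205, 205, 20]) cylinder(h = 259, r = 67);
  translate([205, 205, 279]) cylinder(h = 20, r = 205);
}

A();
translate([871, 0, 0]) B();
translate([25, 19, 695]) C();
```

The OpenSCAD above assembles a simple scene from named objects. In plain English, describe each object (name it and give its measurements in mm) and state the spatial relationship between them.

A is a rectangular dining table. The top is 871×765×47 mm with its upper surface at z = 695 mm. It stands on four 78×78 mm square legs, each inset 22 mm from the nearest pair of top edges, running from the floor to the underside of the top. Four apron rails, 78 mm thick and 83 mm tall, run between adjacent legs with their top edges flush with the underside of the top and their outer faces flush with the legs' outer faces.

B is a chair: 412×469 mm seat, 35 mm thick, top at z = 475 mm, on four 47 mm square corner legs flush with the seat edges. A 30 mm thick backrest slab spans the full seat width, extending 340 mm above the seat top, its back face flush with the seat's +y edge. Two armrests of 26×26 mm section run along each side from the seat's front edge to the front of the backrest, top faces 220 mm above the seat top and outer faces flush with the seat's x-edges; a 26×26 mm post under the front of each armrest stands on the seat at the front corner.

C is a spool: two coaxial disc flanges of radius 205 mm and thickness 20 mm, joined by a core cylinder of radius 67 mm and height 259 mm. The lower flange rests on z = 0 and the three cylinders share a vertical axis.

The chair is against the table's +x side, with their −y faces flush. The spool is on top of the table.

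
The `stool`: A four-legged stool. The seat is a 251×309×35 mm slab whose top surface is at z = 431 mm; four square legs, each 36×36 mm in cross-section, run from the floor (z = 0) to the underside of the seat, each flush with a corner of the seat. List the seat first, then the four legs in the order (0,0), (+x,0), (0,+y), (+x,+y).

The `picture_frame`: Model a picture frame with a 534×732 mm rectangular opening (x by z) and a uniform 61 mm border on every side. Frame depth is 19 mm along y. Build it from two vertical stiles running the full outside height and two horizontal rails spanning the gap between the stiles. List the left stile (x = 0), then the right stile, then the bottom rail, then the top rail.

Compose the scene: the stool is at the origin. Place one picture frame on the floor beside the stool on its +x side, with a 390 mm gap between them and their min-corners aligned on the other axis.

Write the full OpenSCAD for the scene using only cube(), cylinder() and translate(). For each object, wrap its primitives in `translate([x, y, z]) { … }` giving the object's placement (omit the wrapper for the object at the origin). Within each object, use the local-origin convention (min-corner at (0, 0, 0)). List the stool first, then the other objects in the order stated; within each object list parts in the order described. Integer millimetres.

translate([0, 0, 396]) cube([251, 309, 35]);
cube([36, 36, 396]);
translate([215, 0, 0]) cube([36, 36, 396]);
translate([0, 273, 0]) cube([36, 36, 396]);
translate([215, 273, 0]) cube([36, 36, 396]);
translate([641, 0, 0]) {
  cube([61, 19, 854]);
  translate([595, 0, 0]) cube([61, 19, 854]);
  translate([61, 0, 0]) cube([534, 19, 61]);
  translate([61, 0, 793]) cube([534, 19, 61]);
}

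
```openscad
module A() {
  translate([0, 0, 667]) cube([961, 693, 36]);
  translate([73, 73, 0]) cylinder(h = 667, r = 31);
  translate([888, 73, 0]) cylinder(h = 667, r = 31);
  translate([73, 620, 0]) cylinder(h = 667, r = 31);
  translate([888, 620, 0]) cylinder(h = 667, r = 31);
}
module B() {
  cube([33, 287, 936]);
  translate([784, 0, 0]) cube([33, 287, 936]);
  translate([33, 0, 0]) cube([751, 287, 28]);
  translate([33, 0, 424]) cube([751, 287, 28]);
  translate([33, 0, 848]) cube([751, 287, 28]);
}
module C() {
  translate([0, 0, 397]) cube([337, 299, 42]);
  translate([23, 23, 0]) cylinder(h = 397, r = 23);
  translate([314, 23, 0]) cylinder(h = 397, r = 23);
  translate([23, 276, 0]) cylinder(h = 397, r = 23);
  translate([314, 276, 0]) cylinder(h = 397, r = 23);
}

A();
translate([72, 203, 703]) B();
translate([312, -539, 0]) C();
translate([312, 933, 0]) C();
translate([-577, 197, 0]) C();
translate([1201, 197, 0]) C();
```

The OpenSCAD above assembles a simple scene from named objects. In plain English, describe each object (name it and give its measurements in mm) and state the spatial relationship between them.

A is a table: top 961 mm (x) × 693 mm (y), 36 mm thick, upper face at z = 703 mm, on four round legs of 62 mm diameter, each leg's bounding box inset 42 mm from the nearest pair of top edges, running from z = 0 to the bottom of the top.

B is a bookshelf 817 mm wide overall, 287 mm deep and 936 mm tall. The two sides are 33 mm thick vertical panels. 3 horizontal shelves of 28 mm thickness span between the inner faces of the sides; the lowest shelf sits on the floor and shelves are stacked with a clear vertical gap of 396 mm between each pair.

C is a four-legged stool. The seat is a 337×299×42 mm slab whose top surface is at z = 439 mm; four round legs, each 46 mm in diameter, run from the floor (z = 0) to the underside of the seat, each leg's axis is inset half a diameter from the nearest pair of seat edges (so the leg's bounding box is flush with the corner).

The bookshelf is on top of the table, centred. Four stools sit around the table at the −y, +y, −x, +x sides.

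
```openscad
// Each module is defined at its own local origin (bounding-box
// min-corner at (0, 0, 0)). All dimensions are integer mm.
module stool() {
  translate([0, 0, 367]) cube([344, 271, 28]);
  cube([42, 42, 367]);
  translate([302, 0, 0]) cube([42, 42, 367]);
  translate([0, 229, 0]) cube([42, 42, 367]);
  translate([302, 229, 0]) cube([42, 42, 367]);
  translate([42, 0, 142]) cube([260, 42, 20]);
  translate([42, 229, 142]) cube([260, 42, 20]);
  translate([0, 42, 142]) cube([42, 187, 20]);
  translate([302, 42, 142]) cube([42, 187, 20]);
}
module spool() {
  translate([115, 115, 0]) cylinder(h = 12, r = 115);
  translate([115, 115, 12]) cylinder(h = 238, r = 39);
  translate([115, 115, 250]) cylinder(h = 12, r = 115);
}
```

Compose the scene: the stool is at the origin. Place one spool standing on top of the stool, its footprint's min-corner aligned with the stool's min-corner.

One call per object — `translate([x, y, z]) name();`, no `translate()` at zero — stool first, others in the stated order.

stool();
translate([0, 0, 395]) spool();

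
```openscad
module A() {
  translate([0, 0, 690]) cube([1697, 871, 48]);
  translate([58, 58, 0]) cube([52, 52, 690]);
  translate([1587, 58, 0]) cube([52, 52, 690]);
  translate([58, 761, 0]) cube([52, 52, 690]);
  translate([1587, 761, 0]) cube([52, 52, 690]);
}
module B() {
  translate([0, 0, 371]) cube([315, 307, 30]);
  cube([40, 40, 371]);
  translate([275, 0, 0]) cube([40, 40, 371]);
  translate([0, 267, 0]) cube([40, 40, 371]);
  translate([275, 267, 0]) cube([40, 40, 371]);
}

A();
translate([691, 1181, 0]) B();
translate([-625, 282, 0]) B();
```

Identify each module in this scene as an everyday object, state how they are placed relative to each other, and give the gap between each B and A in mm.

A is a table. B is a stool. Two stools sit around the table at the +y, −x sides. The gap between each stool and the table is 310 mm.

Each stool's nearest face is 310 mm from the table's bounding box.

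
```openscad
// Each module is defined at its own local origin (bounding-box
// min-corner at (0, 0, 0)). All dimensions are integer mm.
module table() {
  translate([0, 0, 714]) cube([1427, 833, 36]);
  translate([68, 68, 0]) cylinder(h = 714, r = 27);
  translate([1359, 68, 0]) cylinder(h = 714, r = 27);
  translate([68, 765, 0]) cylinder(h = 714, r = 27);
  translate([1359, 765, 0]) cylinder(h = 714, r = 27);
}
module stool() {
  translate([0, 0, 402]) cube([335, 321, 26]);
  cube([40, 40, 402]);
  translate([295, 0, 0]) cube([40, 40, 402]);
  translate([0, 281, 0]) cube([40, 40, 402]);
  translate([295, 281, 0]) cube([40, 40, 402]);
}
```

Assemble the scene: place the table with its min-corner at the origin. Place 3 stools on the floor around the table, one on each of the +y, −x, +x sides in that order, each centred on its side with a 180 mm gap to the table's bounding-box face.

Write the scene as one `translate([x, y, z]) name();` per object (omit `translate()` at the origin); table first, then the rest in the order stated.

table();
translate([546, 1013, 0]) stool();
translate([-515, 256, 0]) stool();
translate([1607, 256, 0]) stool();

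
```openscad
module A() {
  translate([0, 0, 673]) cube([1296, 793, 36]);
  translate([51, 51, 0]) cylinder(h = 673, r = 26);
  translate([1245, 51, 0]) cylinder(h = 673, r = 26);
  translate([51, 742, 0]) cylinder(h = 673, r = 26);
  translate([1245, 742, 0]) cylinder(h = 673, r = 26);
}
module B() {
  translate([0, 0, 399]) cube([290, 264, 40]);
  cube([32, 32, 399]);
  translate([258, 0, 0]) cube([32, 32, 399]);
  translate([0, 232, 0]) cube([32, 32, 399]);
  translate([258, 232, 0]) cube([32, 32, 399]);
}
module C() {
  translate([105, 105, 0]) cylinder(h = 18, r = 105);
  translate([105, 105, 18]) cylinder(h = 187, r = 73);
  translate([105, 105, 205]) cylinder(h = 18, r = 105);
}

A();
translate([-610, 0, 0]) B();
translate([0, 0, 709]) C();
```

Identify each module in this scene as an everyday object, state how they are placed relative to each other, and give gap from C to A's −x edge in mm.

A is a table. B is a stool. C is a spool. The stool is on the floor beside the table on its −x side. The spool is on top of the table. The gap from the spool to the table's −x edge is 0 mm.

The spool's min-x is at 0; the table's min-x is 0; gap = 0 mm.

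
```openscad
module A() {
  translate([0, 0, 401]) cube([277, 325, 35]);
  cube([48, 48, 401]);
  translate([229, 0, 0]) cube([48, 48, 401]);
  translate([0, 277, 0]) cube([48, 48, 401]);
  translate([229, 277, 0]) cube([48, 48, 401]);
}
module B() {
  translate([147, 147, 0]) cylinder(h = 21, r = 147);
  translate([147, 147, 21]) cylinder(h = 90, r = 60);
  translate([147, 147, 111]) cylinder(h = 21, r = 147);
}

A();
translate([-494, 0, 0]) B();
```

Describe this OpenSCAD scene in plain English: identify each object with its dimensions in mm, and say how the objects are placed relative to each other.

A is a four-legged stool. The seat is a 277×325×35 mm slab whose top surface is at z = 436 mm; four square legs, each 48×48 mm in cross-section, run from the floor (z = 0) to the underside of the seat, each flush with a corner of the seat.

B is a spool: two coaxial disc flanges of radius 147 mm and thickness 21 mm, joined by a core cylinder of radius 60 mm and height 90 mm. The lower flange rests on z = 0 and the three cylinders share a vertical axis.

The spool is on the floor beside the stool on its −x side.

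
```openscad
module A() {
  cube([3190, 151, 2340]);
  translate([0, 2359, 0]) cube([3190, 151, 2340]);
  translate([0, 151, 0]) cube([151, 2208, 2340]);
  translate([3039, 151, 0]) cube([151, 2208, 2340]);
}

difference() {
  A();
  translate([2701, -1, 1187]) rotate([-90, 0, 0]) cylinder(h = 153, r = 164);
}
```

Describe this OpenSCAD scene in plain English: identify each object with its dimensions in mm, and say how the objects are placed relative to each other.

A is the wall frame of a small rectangular building: four walls, each 2340 mm tall and 151 mm thick, enclosing a footprint 3190 mm (x) by 2510 mm (y) outside-to-outside, with no floor or roof. The front and back walls (the −y and +y sides) span the full width; the two side walls fit between them.

The house frame has a circular hole of radius 164 mm through its front wall, centred at (x = 2701, z = 1187).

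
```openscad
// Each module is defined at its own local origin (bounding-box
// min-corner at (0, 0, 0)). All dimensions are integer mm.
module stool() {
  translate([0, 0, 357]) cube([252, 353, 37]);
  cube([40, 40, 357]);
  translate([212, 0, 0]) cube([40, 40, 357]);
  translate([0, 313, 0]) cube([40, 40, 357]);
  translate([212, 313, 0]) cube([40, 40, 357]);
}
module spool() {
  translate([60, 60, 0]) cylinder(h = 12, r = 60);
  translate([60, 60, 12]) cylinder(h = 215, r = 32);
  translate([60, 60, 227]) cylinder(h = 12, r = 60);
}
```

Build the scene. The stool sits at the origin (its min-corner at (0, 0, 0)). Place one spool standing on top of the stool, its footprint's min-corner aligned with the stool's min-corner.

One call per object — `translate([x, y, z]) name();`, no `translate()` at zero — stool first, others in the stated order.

stool();
translate([0, 0, 394]) spool();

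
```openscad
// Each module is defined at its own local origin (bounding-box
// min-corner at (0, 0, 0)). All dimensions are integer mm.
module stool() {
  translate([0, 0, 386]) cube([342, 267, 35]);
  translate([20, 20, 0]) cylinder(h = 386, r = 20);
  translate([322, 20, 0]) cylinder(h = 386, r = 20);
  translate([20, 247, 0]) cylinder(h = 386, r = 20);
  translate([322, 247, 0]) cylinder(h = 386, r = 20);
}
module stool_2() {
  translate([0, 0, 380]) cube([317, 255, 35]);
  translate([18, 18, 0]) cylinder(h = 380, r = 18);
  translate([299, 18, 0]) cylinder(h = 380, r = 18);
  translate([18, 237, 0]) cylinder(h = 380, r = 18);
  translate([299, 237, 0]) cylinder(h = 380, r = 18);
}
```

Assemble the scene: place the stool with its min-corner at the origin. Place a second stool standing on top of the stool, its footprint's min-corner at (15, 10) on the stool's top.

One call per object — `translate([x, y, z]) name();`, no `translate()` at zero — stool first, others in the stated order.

stool();
translate([15, 10, 421]) stool_2();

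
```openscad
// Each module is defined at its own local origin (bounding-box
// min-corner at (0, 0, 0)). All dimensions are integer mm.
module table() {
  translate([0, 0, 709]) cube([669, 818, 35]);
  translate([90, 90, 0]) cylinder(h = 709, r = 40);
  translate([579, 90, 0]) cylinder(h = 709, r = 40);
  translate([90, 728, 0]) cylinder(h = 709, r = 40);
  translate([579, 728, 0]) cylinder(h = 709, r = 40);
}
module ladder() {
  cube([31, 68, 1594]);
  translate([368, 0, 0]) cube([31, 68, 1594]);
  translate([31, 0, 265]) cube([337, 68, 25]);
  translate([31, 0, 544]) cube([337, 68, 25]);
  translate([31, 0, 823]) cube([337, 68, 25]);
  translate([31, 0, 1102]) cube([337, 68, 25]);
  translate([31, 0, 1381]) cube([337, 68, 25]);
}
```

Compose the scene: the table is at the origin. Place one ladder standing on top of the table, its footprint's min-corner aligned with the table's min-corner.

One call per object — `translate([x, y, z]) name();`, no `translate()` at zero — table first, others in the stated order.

table();
translate([0, 0, 744]) ladder();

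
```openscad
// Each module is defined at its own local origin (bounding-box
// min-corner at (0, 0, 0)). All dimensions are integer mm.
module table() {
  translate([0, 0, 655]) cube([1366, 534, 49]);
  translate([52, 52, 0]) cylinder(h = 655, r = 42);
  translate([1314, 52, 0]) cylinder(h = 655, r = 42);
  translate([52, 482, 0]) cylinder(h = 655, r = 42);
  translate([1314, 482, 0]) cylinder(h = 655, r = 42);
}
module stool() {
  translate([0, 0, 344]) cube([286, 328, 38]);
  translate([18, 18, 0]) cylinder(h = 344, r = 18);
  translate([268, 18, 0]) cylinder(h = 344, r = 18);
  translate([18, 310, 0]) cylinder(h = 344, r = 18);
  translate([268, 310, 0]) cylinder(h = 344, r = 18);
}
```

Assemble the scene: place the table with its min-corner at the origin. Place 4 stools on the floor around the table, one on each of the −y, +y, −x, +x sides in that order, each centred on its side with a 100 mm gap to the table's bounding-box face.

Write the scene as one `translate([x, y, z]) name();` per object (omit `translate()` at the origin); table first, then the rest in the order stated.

table();
translate([540, -428, 0]) stool();
translate([540, 634, 0]) stool();
translate([-386, 103, 0]) stool();
translate([1466, 103, 0]) stool();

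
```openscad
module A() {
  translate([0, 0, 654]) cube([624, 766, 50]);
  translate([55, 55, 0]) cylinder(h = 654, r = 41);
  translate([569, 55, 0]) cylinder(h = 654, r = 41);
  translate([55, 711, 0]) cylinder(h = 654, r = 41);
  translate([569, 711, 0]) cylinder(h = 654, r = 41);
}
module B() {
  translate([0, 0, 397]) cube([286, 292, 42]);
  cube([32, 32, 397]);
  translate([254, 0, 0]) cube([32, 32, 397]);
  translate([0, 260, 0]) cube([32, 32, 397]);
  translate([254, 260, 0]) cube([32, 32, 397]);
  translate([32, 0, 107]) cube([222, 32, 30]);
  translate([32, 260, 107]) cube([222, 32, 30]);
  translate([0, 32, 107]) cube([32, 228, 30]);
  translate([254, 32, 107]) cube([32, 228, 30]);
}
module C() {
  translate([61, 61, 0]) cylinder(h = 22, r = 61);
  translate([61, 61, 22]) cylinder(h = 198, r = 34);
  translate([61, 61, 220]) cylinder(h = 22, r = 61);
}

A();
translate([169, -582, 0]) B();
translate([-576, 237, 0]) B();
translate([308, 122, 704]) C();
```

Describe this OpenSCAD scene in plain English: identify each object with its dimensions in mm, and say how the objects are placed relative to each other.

A is a table with a 624×766 mm rectangular top, 50 mm thick, top surface at z = 704 mm, supported by four round legs of 82 mm diameter, each leg's bounding box inset 14 mm from the nearest pair of top edges, running from the floor.

B is a simple wooden stool: a rectangular seat 286 mm (x) by 292 mm (y), 42 mm thick, top face at z = 439 mm, on four square legs, each 32×32 mm in cross-section. The legs rest on z = 0, each flush with a corner of the seat. Four stretchers, 32 mm wide and 30 mm tall, connect adjacent legs with their undersides at z = 107 mm, each running between the inner faces of the legs it joins and aligned with the legs' outer faces on the other axis.

C is a spool: two coaxial disc flanges of radius 61 mm and thickness 22 mm, joined by a core cylinder of radius 34 mm and height 198 mm. The lower flange rests on z = 0 and the three cylinders share a vertical axis.

Two stools sit around the table at the −y, −x sides. The spool is on top of the table.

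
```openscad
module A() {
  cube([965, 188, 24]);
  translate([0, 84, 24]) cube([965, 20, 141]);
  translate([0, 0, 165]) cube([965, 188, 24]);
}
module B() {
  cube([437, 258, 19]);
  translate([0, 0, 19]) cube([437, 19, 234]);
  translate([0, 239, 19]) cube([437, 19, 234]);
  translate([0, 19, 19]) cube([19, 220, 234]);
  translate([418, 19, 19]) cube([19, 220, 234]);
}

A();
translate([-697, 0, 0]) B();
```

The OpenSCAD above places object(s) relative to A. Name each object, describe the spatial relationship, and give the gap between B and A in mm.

A is an I-beam. B is an open box. The open box is on the floor beside the I-beam on its −x side. The gap between the open box and the I-beam is 260 mm.

The open box's nearest face is 260 mm from the I-beam's −x face.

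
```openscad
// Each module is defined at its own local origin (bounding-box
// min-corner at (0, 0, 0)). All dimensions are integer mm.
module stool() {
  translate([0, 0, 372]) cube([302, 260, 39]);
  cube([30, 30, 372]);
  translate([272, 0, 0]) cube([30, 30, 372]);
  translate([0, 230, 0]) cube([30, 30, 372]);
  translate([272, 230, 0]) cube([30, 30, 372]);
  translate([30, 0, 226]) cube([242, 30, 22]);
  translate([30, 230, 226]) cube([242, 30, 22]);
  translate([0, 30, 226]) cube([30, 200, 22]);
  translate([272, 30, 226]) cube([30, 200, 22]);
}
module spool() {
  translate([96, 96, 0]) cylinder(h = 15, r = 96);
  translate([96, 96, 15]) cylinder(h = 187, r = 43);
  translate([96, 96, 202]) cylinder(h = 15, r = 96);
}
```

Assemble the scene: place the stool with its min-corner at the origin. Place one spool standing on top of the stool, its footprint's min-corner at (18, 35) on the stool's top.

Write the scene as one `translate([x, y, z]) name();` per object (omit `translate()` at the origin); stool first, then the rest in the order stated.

stool();
translate([18, 35, 411]) spool();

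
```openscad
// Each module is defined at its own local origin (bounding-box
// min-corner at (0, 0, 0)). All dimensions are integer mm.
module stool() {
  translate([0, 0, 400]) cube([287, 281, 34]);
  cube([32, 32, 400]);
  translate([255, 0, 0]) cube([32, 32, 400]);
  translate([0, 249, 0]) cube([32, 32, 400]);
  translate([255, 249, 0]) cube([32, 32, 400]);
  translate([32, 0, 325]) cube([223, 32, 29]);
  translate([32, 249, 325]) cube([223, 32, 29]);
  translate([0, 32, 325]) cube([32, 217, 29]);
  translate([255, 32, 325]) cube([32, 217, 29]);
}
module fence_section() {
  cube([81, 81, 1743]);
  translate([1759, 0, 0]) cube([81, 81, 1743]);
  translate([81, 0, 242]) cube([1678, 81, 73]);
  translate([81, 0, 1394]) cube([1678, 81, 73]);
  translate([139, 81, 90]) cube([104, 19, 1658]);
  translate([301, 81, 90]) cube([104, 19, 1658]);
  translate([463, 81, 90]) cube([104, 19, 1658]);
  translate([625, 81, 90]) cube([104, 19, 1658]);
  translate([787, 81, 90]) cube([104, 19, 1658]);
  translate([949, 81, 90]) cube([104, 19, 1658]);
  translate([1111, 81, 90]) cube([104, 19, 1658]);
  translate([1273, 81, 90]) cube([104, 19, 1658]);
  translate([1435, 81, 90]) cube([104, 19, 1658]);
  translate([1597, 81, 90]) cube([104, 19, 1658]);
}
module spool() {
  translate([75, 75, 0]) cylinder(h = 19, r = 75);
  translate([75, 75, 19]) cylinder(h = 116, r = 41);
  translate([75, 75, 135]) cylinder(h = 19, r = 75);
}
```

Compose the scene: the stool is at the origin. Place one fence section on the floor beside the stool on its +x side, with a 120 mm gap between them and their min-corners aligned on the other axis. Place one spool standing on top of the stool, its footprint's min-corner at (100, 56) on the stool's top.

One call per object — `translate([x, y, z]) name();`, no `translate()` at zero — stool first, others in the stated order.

stool();
translate([407, 0, 0]) fence_section();
translate([100, 56, 434]) spool();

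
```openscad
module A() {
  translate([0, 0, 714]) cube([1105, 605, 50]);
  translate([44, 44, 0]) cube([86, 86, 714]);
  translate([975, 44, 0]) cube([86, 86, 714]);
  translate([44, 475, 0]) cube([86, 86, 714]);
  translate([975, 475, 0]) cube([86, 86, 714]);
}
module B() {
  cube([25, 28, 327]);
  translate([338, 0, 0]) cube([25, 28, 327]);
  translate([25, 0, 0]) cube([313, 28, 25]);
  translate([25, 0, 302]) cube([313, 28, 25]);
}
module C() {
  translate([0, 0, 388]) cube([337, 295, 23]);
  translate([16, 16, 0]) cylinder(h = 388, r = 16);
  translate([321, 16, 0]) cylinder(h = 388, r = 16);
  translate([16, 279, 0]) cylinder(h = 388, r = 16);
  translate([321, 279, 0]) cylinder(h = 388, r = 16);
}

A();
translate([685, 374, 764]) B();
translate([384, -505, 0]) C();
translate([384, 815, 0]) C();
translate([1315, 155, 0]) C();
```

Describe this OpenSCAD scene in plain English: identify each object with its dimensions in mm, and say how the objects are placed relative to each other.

A is a table with a 1105×605 mm rectangular top, 50 mm thick, top surface at z = 764 mm, supported by four 86×86 mm square legs, each inset 44 mm from the nearest pair of top edges, running from the floor.

B is a picture frame with a 313×277 mm rectangular opening (x by z) and a uniform 25 mm border on every side. Frame depth is 28 mm along y. It is built from two vertical stiles running the full outside height and two horizontal rails spanning the gap between the stiles.

C is a four-legged stool. The seat is 337×295 mm, 23 mm thick, top at z = 411 mm. It stands on four round legs, each 32 mm in diameter, from z = 0 to the seat underside, each leg's axis is inset half a diameter from the nearest pair of seat edges (so the leg's bounding box is flush with the corner).

The picture frame is on top of the table. Three stools sit around the table at the −y, +y, +x sides.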